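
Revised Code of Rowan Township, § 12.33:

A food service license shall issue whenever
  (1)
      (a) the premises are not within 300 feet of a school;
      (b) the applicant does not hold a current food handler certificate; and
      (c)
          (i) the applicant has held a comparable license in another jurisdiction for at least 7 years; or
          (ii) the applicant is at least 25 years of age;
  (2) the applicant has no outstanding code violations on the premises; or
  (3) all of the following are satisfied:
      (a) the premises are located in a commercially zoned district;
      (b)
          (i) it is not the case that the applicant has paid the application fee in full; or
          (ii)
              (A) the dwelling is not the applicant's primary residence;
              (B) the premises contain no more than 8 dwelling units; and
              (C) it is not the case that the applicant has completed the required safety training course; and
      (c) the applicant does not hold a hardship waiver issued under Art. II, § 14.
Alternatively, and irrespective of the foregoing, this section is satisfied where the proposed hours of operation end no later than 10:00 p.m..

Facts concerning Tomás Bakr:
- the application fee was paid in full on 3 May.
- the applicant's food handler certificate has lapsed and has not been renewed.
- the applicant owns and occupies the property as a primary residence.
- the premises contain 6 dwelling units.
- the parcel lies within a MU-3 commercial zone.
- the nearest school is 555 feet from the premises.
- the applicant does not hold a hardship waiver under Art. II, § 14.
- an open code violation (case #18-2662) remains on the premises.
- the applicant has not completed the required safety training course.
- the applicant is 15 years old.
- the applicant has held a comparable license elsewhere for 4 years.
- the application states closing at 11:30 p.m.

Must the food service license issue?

No — denied.

(a) ≥300 ft from school — holds.
(b) not (food handler cert.) — holds.
(i) prior license ≥ 7 yr — fails.
(ii) age ≥ 25 — fails.
(c): F OR F → false.
(1): T AND T AND F → false.
(2) no code violations — fails.
(a) commercially zoned — holds.
(i) not (fee paid) — not satisfied.
(A) not (primary residence) — not met.
(B) ≤ 8 units — holds.
(C) not (safety training) — satisfied.
(ii) = F AND T AND T = false.
So (b) is not satisfied (F OR F).
(c) not (hardship waiver) — holds.
So (3) is not satisfied (T AND F AND T).
So Overall is not satisfied (F OR F OR F).
Exception (closes by 10 p.m.) — not satisfied.
Result: main false OR exception false → false.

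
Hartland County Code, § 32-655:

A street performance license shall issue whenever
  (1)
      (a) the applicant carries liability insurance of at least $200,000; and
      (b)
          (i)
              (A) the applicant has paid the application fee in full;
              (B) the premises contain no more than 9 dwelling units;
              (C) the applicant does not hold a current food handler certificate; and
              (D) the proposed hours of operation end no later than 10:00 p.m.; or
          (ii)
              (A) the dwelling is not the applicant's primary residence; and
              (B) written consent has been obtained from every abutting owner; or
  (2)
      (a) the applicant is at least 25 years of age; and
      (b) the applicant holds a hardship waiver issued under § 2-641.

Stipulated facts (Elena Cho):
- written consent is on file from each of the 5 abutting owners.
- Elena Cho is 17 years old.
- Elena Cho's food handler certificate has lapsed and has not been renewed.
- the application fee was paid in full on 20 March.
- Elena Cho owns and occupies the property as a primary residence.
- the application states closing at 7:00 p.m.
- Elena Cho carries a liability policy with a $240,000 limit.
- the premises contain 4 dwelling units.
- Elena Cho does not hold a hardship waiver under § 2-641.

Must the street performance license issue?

Yes — granted.

(a) insurance ≥ $200,000 — satisfied.
(A) fee paid — satisfied.
(B) ≤ 9 units — satisfied.
(C) not (food handler cert.) — holds.
(D) closes by 10 p.m. — satisfied.
So (i) is satisfied (T AND T AND T AND T).
(A) not (primary residence) — not met.
(B) all abutters consent — met.
(ii): F AND T → false.
(b): T OR F → true.
(1): T AND T → true.
(a) age ≥ 25 — not satisfied.
(b) hardship waiver — not satisfied.
So (2) is not satisfied (F AND F).
So Overall is satisfied (T OR F).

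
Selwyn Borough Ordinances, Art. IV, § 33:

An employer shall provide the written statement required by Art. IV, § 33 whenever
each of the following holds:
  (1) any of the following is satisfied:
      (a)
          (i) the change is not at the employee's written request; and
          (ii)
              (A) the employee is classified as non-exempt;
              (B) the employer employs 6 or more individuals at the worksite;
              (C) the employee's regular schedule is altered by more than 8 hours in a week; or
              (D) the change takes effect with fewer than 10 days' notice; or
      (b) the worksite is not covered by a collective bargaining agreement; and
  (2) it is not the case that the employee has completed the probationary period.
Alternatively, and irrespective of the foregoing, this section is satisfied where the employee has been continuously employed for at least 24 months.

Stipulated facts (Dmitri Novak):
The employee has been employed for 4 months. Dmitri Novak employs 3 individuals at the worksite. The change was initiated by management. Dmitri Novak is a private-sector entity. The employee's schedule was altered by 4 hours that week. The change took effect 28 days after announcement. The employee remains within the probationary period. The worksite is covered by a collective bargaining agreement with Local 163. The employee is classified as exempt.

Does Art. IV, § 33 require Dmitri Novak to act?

No — not required.

(i) not employee-requested — holds.
(A) non-exempt — not satisfied.
(B) ≥ 6 at site — not satisfied.
(C) schedule shift > 8h — not satisfied.
(D) < 10 days' notice — not met.
(ii): F OR F OR F OR F → false.
So (a) is not satisfied (T AND F).
(b) no CBA — not met.
(1): F OR F → false.
(2) not (past probation) — holds.
So Overall is not satisfied (F AND T).
Exception (tenure ≥ 24 mo.) — not satisfied.
Result: main false OR exception false → false.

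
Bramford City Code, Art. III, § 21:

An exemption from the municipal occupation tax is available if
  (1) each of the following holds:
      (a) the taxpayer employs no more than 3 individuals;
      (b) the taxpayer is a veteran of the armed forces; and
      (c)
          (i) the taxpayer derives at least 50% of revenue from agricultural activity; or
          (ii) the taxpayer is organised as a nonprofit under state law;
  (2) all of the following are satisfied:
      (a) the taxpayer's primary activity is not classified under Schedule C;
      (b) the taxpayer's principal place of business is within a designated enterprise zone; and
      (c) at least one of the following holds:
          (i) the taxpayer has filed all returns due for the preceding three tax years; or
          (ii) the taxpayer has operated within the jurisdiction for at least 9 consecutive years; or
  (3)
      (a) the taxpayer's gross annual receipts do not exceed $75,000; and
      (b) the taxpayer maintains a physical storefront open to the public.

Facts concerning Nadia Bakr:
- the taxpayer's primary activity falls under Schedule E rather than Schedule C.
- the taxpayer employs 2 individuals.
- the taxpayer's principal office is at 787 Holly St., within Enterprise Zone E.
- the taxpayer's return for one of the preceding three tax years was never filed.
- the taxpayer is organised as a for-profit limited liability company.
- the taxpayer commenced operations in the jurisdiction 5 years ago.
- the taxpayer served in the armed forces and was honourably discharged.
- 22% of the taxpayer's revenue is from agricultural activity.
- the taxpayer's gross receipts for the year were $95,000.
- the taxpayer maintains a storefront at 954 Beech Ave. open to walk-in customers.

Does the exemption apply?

No — not exempt.

(a) ≤ 3 employees — holds.
(b) veteran — holds.
(i) ≥50% agricultural — fails.
(ii) nonprofit — fails.
So (c) is not satisfied (F OR F).
(1) = T AND T AND F = false.
(a) not (Schedule C activity) — met.
(b) in enterprise zone — met.
(i) returns current — fails.
(ii) ≥ 9 yrs in jurisdiction — fails.
(c): F OR F → false.
(2) = T AND T AND F = false.
(a) receipts ≤ $75,000 — not met.
(b) has storefront — satisfied.
(3): F AND T → false.
So Overall is not satisfied (F OR F OR F).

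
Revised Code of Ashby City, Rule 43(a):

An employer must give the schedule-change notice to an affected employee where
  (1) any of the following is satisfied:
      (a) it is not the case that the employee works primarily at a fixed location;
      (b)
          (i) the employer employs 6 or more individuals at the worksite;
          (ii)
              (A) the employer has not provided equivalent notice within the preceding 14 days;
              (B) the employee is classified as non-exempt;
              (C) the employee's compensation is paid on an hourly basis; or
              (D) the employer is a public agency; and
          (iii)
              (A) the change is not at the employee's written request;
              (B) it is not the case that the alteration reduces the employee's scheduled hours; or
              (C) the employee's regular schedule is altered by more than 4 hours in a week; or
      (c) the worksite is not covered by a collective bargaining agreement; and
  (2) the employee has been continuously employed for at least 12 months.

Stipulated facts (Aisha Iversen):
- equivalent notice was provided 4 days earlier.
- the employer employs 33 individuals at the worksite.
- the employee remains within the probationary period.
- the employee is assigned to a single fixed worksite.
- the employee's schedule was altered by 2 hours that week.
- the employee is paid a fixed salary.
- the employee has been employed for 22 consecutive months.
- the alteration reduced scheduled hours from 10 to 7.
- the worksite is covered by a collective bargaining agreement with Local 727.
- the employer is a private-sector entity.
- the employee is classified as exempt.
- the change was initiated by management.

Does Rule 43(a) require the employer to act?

No — not required.

(a) not (fixed location) — fails.
(i) ≥ 6 at site — satisfied.
(A) no recent notice — not satisfied.
(B) non-exempt — fails.
(C) hourly-paid — not satisfied.
(D) public agency — fails.
So (ii) is not satisfied (F OR F OR F OR F).
(A) not employee-requested — holds.
(B) not (hours reduced) — fails.
(C) schedule shift > 4h — not satisfied.
(iii) = T OR F OR F = true.
So (b) is not satisfied (T AND F AND T).
(c) no CBA — fails.
So (1) is not satisfied (F OR F OR F).
(2) tenure ≥ 12 mo. — holds.
Overall = F AND T = false.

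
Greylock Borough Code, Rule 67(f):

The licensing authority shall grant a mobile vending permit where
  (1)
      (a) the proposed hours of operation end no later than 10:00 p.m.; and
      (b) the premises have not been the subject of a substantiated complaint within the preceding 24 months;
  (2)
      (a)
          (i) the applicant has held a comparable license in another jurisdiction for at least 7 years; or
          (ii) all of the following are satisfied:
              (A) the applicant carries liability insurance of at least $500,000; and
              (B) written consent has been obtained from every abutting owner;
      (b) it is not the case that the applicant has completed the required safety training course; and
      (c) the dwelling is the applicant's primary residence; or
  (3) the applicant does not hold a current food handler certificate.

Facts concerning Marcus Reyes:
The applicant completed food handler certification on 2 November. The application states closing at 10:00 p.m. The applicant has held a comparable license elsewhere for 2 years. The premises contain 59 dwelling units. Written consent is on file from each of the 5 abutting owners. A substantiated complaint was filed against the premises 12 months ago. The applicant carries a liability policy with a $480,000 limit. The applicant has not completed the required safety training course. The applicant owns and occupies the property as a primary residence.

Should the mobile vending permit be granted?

(a) closes by 10 p.m. — met.
(b) no complaint in 24 mo. — not satisfied.
(1): T AND F → false.
(i) prior license ≥ 7 yr — not met.
(A) insurance ≥ $500,000 — fails.
(B) all abutters consent — satisfied.
So (ii) is not satisfied (F AND T).
So (a) is not satisfied (F OR F).
(b) not (safety training) — met.
(c) primary residence — met.
(2) = F AND T AND T = false.
(3) not (food handler cert.) — not met.
So Overall is not satisfied (F OR F OR F).

No — denied.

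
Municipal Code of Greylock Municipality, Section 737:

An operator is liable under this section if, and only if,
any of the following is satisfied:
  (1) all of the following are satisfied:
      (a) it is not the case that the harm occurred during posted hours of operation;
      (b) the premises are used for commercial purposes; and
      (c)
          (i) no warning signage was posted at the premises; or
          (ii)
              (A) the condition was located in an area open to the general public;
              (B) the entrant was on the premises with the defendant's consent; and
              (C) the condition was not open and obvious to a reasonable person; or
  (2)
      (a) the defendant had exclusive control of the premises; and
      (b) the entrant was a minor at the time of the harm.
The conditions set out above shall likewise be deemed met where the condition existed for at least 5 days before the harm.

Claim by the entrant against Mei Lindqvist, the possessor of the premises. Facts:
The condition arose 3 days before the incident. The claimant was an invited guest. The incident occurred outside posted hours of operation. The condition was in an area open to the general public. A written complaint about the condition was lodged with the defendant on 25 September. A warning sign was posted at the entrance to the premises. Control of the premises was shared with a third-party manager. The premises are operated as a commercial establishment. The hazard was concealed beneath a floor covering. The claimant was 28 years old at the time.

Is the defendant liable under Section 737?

Yes — liable.

(a) not (during posted hours) — holds.
(b) commercial use — satisfied.
(i) no signage posted — not met.
(A) public area — met.
(B) consent to enter — satisfied.
(C) not open/obvious — holds.
(ii): T AND T AND T → true.
So (c) is satisfied (F OR T).
(1) = T AND T AND T = true.
(a) exclusive control — fails.
(b) entrant a minor — fails.
(2) = F AND F = false.
Overall = T OR F = true.
Exception (condition ≥5 days old) — not satisfied.
Result: main true OR exception false → true.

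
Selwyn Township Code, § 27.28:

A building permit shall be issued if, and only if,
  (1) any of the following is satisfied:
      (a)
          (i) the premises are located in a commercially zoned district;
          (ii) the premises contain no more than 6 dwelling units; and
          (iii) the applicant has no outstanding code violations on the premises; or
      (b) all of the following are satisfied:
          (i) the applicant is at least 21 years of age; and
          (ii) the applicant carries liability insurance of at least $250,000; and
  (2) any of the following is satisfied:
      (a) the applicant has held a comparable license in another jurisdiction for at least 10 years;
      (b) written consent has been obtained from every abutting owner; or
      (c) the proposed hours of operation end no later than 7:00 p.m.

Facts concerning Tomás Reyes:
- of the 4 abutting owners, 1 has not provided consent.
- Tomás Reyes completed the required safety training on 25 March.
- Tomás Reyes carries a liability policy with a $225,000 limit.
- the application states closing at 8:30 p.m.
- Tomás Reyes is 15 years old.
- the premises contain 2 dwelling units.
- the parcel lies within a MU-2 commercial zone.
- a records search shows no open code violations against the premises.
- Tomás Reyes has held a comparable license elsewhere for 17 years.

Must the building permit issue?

(i) commercially zoned — holds.
(ii) ≤ 6 units — met.
(iii) no code violations — met.
(a): T AND T AND T → true.
(i) age ≥ 21 — fails.
(ii) insurance ≥ $250,000 — fails.
(b) = F AND F = false.
(1) = T OR F = true.
(a) prior license ≥ 10 yr — satisfied.
(b) all abutters consent — not satisfied.
(c) closes by 7 p.m. — fails.
(2) = T OR F OR F = true.
Overall: T AND T → true.

Yes — granted.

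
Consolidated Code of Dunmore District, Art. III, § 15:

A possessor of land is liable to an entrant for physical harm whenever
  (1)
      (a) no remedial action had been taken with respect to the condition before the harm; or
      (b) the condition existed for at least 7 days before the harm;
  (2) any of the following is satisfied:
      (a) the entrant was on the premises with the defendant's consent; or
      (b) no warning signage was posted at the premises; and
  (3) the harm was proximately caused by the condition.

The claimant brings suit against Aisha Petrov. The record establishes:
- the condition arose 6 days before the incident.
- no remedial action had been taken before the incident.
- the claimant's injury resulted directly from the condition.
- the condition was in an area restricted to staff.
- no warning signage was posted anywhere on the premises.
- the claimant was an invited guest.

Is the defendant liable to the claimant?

(a) no remedial action — holds.
(b) condition ≥7 days old — not met.
So (1) is satisfied (T OR F).
(a) consent to enter — met.
(b) no signage posted — satisfied.
(2): T OR T → true.
(3) proximate cause — met.
Overall = T AND T AND T = true.

Yes — liable.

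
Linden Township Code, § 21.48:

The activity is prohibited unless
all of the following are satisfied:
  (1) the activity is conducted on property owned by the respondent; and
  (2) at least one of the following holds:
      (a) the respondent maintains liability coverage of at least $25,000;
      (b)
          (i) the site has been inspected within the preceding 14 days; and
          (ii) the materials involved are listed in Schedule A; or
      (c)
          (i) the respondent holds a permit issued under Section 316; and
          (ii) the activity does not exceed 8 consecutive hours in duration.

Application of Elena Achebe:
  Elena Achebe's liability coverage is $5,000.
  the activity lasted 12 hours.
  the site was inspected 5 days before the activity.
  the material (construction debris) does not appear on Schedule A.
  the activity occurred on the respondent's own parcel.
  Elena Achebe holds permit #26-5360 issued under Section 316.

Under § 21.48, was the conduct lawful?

(1) own property — holds.
(a) coverage ≥ $25,000 — not satisfied.
(i) site inspected — satisfied.
(ii) Schedule A material — fails.
(b) = T AND F = false.
(i) holds permit — holds.
(ii) ≤ 8 hrs duration — fails.
So (c) is not satisfied (T AND F).
(2) = F OR F OR F = false.
Overall = T AND F = false.

No — unlawful.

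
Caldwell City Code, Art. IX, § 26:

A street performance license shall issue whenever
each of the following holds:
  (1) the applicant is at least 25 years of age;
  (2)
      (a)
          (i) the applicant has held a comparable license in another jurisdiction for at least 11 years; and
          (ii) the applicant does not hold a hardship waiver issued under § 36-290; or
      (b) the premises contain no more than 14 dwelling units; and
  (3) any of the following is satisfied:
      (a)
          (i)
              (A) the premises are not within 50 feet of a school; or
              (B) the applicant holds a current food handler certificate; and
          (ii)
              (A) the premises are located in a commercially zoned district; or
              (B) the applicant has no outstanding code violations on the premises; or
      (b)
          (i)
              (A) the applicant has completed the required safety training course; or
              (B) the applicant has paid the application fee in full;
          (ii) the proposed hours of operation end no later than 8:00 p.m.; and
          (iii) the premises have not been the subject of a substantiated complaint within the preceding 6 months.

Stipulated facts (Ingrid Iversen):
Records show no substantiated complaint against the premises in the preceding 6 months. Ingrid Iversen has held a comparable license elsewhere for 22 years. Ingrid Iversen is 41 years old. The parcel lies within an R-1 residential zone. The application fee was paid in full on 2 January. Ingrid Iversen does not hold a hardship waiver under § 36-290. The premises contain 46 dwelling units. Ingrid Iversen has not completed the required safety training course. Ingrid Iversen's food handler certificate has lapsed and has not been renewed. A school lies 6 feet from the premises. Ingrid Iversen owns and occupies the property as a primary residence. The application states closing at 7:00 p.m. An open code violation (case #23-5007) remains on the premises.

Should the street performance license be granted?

Yes — granted.

(1) age ≥ 25 — met.
(i) prior license ≥ 11 yr — met.
(ii) not (hardship waiver) — satisfied.
So (a) is satisfied (T AND T).
(b) ≤ 14 units — fails.
So (2) is satisfied (T OR F).
(A) ≥50 ft from school — fails.
(B) food handler cert. — not met.
So (i) is not satisfied (F OR F).
(A) commercially zoned — not met.
(B) no code violations — not met.
So (ii) is not satisfied (F OR F).
(a): F AND F → false.
(A) safety training — not satisfied.
(B) fee paid — met.
(i): F OR T → true.
(ii) closes by 8 p.m. — holds.
(iii) no complaint in 6 mo. — satisfied.
So (b) is satisfied (T AND T AND T).
(3) = F OR T = true.
Overall = T AND T AND T = true.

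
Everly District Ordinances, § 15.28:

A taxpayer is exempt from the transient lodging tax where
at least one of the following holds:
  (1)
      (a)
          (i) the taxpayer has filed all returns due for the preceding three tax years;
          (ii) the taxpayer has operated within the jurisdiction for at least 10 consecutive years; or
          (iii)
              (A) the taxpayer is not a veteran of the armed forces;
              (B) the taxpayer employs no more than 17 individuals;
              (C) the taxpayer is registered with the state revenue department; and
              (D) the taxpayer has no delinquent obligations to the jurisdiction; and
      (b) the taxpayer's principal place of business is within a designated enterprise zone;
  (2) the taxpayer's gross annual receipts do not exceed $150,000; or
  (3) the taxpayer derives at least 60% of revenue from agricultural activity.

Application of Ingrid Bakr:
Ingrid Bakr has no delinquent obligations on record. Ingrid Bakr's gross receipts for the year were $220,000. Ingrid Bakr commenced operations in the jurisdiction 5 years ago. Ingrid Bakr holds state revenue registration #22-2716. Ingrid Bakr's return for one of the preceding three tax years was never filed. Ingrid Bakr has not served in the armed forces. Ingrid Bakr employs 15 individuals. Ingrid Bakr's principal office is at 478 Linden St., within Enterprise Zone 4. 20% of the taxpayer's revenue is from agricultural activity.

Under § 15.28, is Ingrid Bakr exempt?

(i) returns current — fails.
(ii) ≥ 10 yrs in jurisdiction — not satisfied.
(A) not (veteran) — met.
(B) ≤ 17 employees — met.
(C) state-registered — holds.
(D) no delinquency — met.
So (iii) is satisfied (T AND T AND T AND T).
So (a) is satisfied (F OR F OR T).
(b) in enterprise zone — met.
(1): T AND T → true.
(2) receipts ≤ $150,000 — not satisfied.
(3) ≥60% agricultural — not satisfied.
So Overall is satisfied (T OR F OR F).

Yes — exempt.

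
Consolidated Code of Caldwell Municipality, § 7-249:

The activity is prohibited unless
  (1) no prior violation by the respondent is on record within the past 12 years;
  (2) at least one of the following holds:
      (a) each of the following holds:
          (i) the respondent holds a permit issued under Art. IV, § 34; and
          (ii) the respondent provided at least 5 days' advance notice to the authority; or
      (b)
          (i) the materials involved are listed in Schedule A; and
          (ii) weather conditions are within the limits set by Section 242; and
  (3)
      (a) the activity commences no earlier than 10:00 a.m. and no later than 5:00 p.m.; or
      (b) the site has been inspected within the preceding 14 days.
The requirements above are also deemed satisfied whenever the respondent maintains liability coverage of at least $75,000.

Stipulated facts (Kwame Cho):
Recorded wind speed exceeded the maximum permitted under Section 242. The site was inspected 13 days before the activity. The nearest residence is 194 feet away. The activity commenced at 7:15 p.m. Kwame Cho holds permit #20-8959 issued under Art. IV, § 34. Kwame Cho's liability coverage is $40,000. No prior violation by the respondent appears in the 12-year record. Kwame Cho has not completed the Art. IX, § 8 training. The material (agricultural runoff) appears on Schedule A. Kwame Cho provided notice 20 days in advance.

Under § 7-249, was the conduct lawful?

(1) no prior violation — satisfied.
(i) holds permit — holds.
(ii) ≥5 days' notice — satisfied.
(a): T AND T → true.
(i) Schedule A material — met.
(ii) weather ok — not met.
So (b) is not satisfied (T AND F).
(2): T OR F → true.
(a) start within hours — fails.
(b) site inspected — satisfied.
So (3) is satisfied (F OR T).
Overall: T AND T AND T → true.
Exception (coverage ≥ $75,000) — not satisfied.
Result: main true OR exception false → true.

Yes — lawful.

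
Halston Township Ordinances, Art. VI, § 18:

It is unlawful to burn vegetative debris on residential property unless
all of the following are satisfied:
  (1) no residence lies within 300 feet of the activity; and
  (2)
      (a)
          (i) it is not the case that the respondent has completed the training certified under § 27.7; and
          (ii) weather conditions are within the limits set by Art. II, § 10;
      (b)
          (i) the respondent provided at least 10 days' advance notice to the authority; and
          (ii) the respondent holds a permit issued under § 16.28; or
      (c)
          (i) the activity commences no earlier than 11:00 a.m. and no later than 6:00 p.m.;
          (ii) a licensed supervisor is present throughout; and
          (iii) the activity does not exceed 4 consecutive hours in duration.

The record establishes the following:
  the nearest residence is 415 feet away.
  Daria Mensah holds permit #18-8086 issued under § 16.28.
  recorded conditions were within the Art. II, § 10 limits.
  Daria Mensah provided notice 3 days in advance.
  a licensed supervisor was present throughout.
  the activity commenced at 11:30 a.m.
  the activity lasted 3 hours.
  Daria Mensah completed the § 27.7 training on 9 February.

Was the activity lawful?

(1) no residence in 300 ft — met.
(i) not (training certified) — not satisfied.
(ii) weather ok — satisfied.
(a) = F AND T = false.
(i) ≥10 days' notice — fails.
(ii) holds permit — satisfied.
(b): F AND T → false.
(i) start within hours — satisfied.
(ii) supervisor present — met.
(iii) ≤ 4 hrs duration — satisfied.
So (c) is satisfied (T AND T AND T).
So (2) is satisfied (F OR F OR T).
Overall: T AND T → true.

Yes — lawful.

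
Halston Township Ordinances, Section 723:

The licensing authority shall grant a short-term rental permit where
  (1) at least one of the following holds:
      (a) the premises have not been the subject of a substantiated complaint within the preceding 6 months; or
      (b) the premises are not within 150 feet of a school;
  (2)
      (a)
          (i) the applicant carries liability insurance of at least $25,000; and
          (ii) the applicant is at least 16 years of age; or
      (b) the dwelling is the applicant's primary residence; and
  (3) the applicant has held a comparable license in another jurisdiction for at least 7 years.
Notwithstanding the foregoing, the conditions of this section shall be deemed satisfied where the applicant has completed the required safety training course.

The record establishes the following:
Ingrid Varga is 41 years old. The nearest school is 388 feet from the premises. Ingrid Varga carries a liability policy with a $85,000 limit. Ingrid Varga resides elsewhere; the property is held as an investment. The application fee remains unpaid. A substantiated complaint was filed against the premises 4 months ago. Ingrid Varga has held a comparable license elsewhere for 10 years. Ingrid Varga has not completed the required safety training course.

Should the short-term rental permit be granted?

Yes — granted.

(a) no complaint in 6 mo. — fails.
(b) ≥150 ft from school — holds.
(1): F OR T → true.
(i) insurance ≥ $25,000 — satisfied.
(ii) age ≥ 16 — holds.
(a): T AND T → true.
(b) primary residence — not met.
(2) = T OR F = true.
(3) prior license ≥ 7 yr — met.
Overall = T AND T AND T = true.
Exception (safety training) — not satisfied.
Result: main true OR exception false → true.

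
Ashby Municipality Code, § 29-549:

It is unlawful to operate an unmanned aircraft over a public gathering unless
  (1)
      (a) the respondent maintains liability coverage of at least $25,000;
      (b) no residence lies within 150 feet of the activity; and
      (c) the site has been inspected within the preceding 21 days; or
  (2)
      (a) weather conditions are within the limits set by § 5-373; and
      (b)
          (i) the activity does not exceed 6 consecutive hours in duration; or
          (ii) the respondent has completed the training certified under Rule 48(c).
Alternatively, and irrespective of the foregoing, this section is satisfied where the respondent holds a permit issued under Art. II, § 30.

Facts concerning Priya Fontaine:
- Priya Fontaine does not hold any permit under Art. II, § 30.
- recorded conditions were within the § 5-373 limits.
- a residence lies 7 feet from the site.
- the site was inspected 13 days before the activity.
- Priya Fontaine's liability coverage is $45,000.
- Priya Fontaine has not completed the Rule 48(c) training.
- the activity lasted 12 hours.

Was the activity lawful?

No — unlawful.

(a) coverage ≥ $25,000 — holds.
(b) no residence in 150 ft — not satisfied.
(c) site inspected — holds.
(1): T AND F AND T → false.
(a) weather ok — met.
(i) ≤ 6 hrs duration — not satisfied.
(ii) training certified — not satisfied.
So (b) is not satisfied (F OR F).
(2): T AND F → false.
So Overall is not satisfied (F OR F).
Exception (holds permit) — not satisfied.
Result: main false OR exception false → false.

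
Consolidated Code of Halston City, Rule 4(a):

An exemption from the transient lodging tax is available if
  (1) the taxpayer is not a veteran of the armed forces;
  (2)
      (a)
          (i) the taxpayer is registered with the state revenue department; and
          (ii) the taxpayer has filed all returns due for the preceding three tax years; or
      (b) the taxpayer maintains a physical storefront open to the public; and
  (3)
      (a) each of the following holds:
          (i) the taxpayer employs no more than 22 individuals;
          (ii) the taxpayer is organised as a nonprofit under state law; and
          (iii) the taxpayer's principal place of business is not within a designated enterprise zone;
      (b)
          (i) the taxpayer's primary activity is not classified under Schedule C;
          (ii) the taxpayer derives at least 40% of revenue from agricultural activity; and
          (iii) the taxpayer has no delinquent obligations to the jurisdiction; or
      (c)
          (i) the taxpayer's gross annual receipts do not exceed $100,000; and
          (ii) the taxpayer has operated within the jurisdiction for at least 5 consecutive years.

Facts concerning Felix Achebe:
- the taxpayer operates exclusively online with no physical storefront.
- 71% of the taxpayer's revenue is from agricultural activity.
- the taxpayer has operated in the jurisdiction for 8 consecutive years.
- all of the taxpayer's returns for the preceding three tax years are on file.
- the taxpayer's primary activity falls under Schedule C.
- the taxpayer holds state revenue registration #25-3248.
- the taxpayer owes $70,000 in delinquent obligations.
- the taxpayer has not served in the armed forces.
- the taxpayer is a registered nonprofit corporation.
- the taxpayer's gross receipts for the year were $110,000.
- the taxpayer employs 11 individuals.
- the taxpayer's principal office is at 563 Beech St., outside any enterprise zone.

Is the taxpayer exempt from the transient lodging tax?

Yes — exempt.

(1) not (veteran) — satisfied.
(i) state-registered — satisfied.
(ii) returns current — satisfied.
So (a) is satisfied (T AND T).
(b) has storefront — not met.
(2): T OR F → true.
(i) ≤ 22 employees — satisfied.
(ii) nonprofit — met.
(iii) not (in enterprise zone) — met.
(a) = T AND T AND T = true.
(i) not (Schedule C activity) — fails.
(ii) ≥40% agricultural — holds.
(iii) no delinquency — not met.
(b): F AND T AND F → false.
(i) receipts ≤ $100,000 — fails.
(ii) ≥ 5 yrs in jurisdiction — satisfied.
(c) = F AND T = false.
(3): T OR F OR F → true.
So Overall is satisfied (T AND T AND T).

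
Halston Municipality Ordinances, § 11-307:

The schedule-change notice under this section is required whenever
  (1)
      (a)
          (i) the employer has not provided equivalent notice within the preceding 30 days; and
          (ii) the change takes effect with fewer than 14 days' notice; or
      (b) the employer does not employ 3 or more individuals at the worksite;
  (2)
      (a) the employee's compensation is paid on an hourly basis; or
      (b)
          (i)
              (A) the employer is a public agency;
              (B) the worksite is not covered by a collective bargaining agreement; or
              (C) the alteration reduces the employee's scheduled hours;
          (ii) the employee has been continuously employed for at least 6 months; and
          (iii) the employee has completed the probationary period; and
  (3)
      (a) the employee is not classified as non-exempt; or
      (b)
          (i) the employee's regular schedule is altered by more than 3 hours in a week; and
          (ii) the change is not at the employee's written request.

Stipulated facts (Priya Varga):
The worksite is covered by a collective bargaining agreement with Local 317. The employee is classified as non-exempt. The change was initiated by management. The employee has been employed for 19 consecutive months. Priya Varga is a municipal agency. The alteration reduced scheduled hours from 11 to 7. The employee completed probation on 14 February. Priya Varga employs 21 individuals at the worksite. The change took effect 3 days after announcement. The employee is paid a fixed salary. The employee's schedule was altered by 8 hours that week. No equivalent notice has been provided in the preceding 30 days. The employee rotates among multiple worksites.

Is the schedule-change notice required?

(i) no recent notice — holds.
(ii) < 14 days' notice — satisfied.
So (a) is satisfied (T AND T).
(b) not (≥ 3 at site) — not satisfied.
So (1) is satisfied (T OR F).
(a) hourly-paid — not satisfied.
(A) public agency — holds.
(B) no CBA — not satisfied.
(C) hours reduced — satisfied.
So (i) is satisfied (T OR F OR T).
(ii) tenure ≥ 6 mo. — met.
(iii) past probation — met.
(b) = T AND T AND T = true.
So (2) is satisfied (F OR T).
(a) not (non-exempt) — fails.
(i) schedule shift > 3h — satisfied.
(ii) not employee-requested — satisfied.
So (b) is satisfied (T AND T).
So (3) is satisfied (F OR T).
Overall = T AND T AND T = true.

Yes — required.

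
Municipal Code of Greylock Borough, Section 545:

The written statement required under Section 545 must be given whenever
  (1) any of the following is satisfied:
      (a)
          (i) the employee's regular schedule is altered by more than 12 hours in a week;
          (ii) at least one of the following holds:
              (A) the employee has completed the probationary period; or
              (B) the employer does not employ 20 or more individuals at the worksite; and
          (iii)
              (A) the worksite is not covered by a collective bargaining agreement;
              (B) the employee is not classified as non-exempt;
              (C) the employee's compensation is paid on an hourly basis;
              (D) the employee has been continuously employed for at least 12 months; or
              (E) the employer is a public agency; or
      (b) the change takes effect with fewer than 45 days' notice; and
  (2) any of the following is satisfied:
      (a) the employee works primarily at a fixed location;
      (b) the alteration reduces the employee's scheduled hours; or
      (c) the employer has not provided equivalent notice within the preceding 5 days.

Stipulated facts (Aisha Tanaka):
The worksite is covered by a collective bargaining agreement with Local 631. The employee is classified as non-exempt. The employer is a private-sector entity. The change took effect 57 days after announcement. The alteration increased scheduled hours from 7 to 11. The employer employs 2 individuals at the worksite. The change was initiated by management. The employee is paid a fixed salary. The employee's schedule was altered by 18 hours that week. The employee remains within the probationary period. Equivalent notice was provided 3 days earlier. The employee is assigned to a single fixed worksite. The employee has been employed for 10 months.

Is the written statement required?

(i) schedule shift > 12h — holds.
(A) past probation — not satisfied.
(B) not (≥ 20 at site) — holds.
So (ii) is satisfied (F OR T).
(A) no CBA — not satisfied.
(B) not (non-exempt) — fails.
(C) hourly-paid — not satisfied.
(D) tenure ≥ 12 mo. — not satisfied.
(E) public agency — not met.
(iii): F OR F OR F OR F OR F → false.
(a) = T AND T AND F = false.
(b) < 45 days' notice — not satisfied.
(1) = F OR F = false.
(a) fixed location — met.
(b) hours reduced — not satisfied.
(c) no recent notice — fails.
So (2) is satisfied (T OR F OR F).
So Overall is not satisfied (F AND T).

No — not required.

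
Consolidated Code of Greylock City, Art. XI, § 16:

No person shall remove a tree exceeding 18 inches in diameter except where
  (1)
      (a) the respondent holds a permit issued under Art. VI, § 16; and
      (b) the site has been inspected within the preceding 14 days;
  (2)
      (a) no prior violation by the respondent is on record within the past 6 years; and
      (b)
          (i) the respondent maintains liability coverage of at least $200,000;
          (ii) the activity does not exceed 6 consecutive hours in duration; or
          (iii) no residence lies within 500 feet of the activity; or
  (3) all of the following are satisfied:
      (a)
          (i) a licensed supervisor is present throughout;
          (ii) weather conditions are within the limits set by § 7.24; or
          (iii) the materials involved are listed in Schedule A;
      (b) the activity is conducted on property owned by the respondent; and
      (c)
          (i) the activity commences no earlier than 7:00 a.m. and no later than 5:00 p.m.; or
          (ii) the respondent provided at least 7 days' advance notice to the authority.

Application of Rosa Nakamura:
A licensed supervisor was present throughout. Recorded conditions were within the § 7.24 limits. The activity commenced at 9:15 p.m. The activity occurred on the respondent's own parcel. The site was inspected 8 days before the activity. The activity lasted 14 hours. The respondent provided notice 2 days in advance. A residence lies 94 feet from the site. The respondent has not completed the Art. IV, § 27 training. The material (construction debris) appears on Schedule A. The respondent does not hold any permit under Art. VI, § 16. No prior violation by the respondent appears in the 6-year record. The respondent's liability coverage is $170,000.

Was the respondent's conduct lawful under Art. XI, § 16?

(a) holds permit — fails.
(b) site inspected — satisfied.
So (1) is not satisfied (F AND T).
(a) no prior violation — holds.
(i) coverage ≥ $200,000 — not satisfied.
(ii) ≤ 6 hrs duration — not satisfied.
(iii) no residence in 500 ft — not met.
(b) = F OR F OR F = false.
(2): T AND F → false.
(i) supervisor present — holds.
(ii) weather ok — holds.
(iii) Schedule A material — met.
So (a) is satisfied (T OR T OR T).
(b) own property — satisfied.
(i) start within hours — fails.
(ii) ≥7 days' notice — not met.
So (c) is not satisfied (F OR F).
So (3) is not satisfied (T AND T AND F).
Overall: F OR F OR F → false.

No — unlawful.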